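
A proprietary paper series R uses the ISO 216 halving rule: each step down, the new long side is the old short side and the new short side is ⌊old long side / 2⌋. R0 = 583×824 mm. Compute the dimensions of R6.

72 × 103 mm

R1 = 412 × 583 mm (from R0 by 1 halving).
R2: ⌊583/2⌋ × 412 = 291 × 412 mm
R3: ⌊412/2⌋ × 291 = 206 × 291 mm
R4: ⌊291/2⌋ × 206 = 145 × 206 mm
R5: ⌊206/2⌋ × 145 = 103 × 145 mm
R6: ⌊145/2⌋ × 103 = 72 × 103 mm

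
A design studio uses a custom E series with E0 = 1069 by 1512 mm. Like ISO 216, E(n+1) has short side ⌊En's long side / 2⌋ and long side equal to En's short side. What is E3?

E1: ⌊1512/2⌋ × 1069 = 756 × 1069 mm
E2: ⌊1069/2⌋ × 756 = 534 × 756 mm
E3: ⌊756/2⌋ × 534 = 378 × 534 mm

378 × 534 mm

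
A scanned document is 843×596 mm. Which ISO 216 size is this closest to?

Aspect ratio 843/596 ≈ 1.414 — close to the ISO √2 ≈ 1.414.
In the A-series (A0 area = 1 m²): A1 = 594 × 841 mm.
Off by 4 mm total — nearest standard size.

A1 (594 × 841 mm)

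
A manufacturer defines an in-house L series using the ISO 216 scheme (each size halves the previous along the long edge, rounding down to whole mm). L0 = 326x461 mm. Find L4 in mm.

L1: ⌊461/2⌋ × 326 = 230 × 326 mm
L2: ⌊326/2⌋ × 230 = 163 × 230 mm
L3: ⌊230/2⌋ × 163 = 115 × 163 mm
L4: ⌊163/2⌋ × 115 = 81 × 115 mm

81 × 115 mm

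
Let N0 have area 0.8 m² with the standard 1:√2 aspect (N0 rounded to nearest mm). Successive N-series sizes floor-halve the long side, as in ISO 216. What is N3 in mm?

Let N0's short side be w mm. w · w√2 = 0.8 m² = 800,000 mm², so w ≈ 752.1 mm and w√2 ≈ 1063.7 mm → N0 = 752 × 1064 mm.
N1: ⌊1064/2⌋ × 752 = 532 × 752 mm
N2: ⌊752/2⌋ × 532 = 376 × 532 mm
N3: ⌊532/2⌋ × 376 = 266 × 376 mm

266 × 376 mm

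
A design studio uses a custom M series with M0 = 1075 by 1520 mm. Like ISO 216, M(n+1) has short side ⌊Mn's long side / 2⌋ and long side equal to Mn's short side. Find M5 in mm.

M1: ⌊1520/2⌋ × 1075 = 760 × 1075 mm
M2: ⌊1075/2⌋ × 760 = 537 × 760 mm
M3: ⌊760/2⌋ × 537 = 380 × 537 mm
M4: ⌊537/2⌋ × 380 = 268 × 380 mm
M5: ⌊380/2⌋ × 268 = 190 × 268 mm

190 × 268 mm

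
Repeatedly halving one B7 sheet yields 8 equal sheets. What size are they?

8 = 2^3, so 3 halving steps.
B7 → B8 → … → B10 after 3 steps.

B10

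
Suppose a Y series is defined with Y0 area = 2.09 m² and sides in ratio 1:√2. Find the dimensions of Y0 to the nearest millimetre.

Let the short side be w mm. Then w · w√2 = 2.09 m² = 2,090,000 mm².
w² = 2,090,000/√2, so w ≈ 1215.7 mm; long side = w√2 ≈ 1719.2 mm.

1216 × 1719 mm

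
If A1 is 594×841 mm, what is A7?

A2: ⌊841/2⌋ × 594 = 420 × 594 mm
A3: ⌊594/2⌋ × 420 = 297 × 420 mm
A4: ⌊420/2⌋ × 297 = 210 × 297 mm
A5: ⌊297/2⌋ × 210 = 148 × 210 mm
A6: ⌊210/2⌋ × 148 = 105 × 148 mm
A7: ⌊148/2⌋ × 105 = 74 × 105 mm

74 × 105 mm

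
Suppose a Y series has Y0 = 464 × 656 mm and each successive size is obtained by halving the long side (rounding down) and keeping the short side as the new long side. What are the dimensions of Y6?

Y1: ⌊656/2⌋ × 464 = 328 × 464 mm
Y2: ⌊464/2⌋ × 328 = 232 × 328 mm
Y3: ⌊328/2⌋ × 232 = 164 × 232 mm
Y4: ⌊232/2⌋ × 164 = 116 × 164 mm
Y5: ⌊164/2⌋ × 116 = 82 × 116 mm
Y6: ⌊116/2⌋ × 82 = 58 × 82 mm

58 × 82 mm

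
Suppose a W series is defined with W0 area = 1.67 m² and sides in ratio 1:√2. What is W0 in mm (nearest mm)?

1087 × 1537 mm

Let the short side be w mm. Then w · w√2 = 1.67 m² = 1,670,000 mm².
w² = 1,670,000/√2, so w ≈ 1086.7 mm; long side = w√2 ≈ 1536.8 mm.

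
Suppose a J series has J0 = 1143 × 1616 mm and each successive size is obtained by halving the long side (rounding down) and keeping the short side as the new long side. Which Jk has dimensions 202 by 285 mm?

J0: 1143 × 1616 mm
J1: 808 × 1143 mm
J2: 571 × 808 mm
J3: 404 × 571 mm
J4: 285 × 404 mm
J5: 202 × 285 mm
J6: 142 × 202 mm
→ matches J5.

J5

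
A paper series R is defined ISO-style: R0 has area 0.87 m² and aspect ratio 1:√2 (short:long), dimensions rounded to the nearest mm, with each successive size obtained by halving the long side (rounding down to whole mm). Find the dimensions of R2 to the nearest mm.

Let R0's short side be w mm. w · w√2 = 0.87 m² = 870,000 mm², so w ≈ 784.3 mm and w√2 ≈ 1109.2 mm → R0 = 784 × 1109 mm.
R1: ⌊1109/2⌋ × 784 = 554 × 784 mm
R2: ⌊784/2⌋ × 554 = 392 × 554 mm

392 × 554 mm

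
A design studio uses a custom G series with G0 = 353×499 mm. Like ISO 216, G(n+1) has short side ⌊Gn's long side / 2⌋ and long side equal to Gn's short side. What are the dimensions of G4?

G1: ⌊499/2⌋ × 353 = 249 × 353 mm
G2: ⌊353/2⌋ × 249 = 176 × 249 mm
G3: ⌊249/2⌋ × 176 = 124 × 176 mm
G4: ⌊176/2⌋ × 124 = 88 × 124 mm

88 × 124 mm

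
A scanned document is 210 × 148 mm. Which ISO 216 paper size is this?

A5 (148 × 210 mm)

Aspect ratio 210/148 ≈ 1.419 — close to the ISO √2 ≈ 1.414.
In the A-series (A0 area = 1 m²): A5 = 148 × 210 mm.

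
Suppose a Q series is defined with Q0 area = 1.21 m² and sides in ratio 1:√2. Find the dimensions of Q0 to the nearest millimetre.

Let the short side be w mm. Then w · w√2 = 1.21 m² = 1,210,000 mm².
w² = 1,210,000/√2, so w ≈ 925.0 mm; long side = w√2 ≈ 1308.1 mm.

925 × 1308 mm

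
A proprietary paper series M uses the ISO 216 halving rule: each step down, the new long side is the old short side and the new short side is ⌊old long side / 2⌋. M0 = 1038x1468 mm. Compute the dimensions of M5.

M1 = 734 × 1038 mm (from M0 by 1 halving).
M2: ⌊1038/2⌋ × 734 = 519 × 734 mm
M3: ⌊734/2⌋ × 519 = 367 × 519 mm
M4: ⌊519/2⌋ × 367 = 259 × 367 mm
M5: ⌊367/2⌋ × 259 = 183 × 259 mm

183 × 259 mm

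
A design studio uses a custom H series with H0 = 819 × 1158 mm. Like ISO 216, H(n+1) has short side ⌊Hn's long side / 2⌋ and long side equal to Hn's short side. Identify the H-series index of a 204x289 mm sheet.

H0: 819 × 1158 mm
H1: 579 × 819 mm
H2: 409 × 579 mm
H3: 289 × 409 mm
H4: 204 × 289 mm
H5: 144 × 204 mm
→ matches H4.

H4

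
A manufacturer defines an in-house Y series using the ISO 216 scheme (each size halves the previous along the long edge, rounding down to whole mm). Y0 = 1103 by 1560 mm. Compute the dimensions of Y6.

137 × 195 mm

Y1 = 780 × 1103 mm (from Y0 by 1 halving).
Y2: ⌊1103/2⌋ × 780 = 551 × 780 mm
Y3: ⌊780/2⌋ × 551 = 390 × 551 mm
Y4: ⌊551/2⌋ × 390 = 275 × 390 mm
Y5: ⌊390/2⌋ × 275 = 195 × 275 mm
Y6: ⌊275/2⌋ × 195 = 137 × 195 mm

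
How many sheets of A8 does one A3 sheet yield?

32

Each ISO step halves the sheet: 1 × A3 → 2 × A4 → 4 × A5 → 8 × A6 → …
From A3 to A8 is 5 halving steps: 2^5 = 32.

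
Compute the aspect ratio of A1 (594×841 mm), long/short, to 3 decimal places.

1.416

841 / 594 = 1.416
ISO 216 targets √2 ≈ 1.414; the +0.002 deviation is from mm rounding.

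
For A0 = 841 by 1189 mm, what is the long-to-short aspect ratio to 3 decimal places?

1.414

1189 / 841 = 1.414
Matches √2 ≈ 1.414 — the ISO 216 defining ratio.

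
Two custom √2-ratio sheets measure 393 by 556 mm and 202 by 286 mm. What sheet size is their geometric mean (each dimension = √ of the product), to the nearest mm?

282 × 399 mm

Short side: √(393 · 202) = √79386 ≈ 281.8 → 282 mm
Long side: √(556 · 286) = √159016 ≈ 398.8 → 399 mm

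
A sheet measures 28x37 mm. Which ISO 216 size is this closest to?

A10 (26 × 37 mm)

Aspect ratio 37/28 ≈ 1.321 (ISO target is √2 ≈ 1.414).
In the A-series (A0 area = 1 m²): A10 = 26 × 37 mm.
Off by 2 mm total — nearest standard size.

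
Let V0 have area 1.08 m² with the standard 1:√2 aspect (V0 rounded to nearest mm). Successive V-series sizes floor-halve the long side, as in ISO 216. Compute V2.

437 × 618 mm

Let V0's short side be w mm. w · w√2 = 1.08 m² = 1,080,000 mm², so w ≈ 873.9 mm and w√2 ≈ 1235.9 mm → V0 = 874 × 1236 mm.
V1: ⌊1236/2⌋ × 874 = 618 × 874 mm
V2: ⌊874/2⌋ × 618 = 437 × 618 mm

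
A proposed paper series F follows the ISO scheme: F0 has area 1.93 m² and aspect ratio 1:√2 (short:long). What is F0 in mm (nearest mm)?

Let the short side be w mm. Then w · w√2 = 1.93 m² = 1,930,000 mm².
w² = 1,930,000/√2, so w ≈ 1168.2 mm; long side = w√2 ≈ 1652.1 mm.

1168 × 1652 mm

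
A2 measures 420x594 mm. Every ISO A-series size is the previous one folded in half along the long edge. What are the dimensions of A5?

A3: ⌊594/2⌋ × 420 = 297 × 420 mm
A4: ⌊420/2⌋ × 297 = 210 × 297 mm
A5: ⌊297/2⌋ × 210 = 148 × 210 mm

148 × 210 mm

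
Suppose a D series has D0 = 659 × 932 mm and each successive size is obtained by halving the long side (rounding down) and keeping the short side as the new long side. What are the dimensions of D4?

164 × 233 mm

D1: ⌊932/2⌋ × 659 = 466 × 659 mm
D2: ⌊659/2⌋ × 466 = 329 × 466 mm
D3: ⌊466/2⌋ × 329 = 233 × 329 mm
D4: ⌊329/2⌋ × 233 = 164 × 233 mm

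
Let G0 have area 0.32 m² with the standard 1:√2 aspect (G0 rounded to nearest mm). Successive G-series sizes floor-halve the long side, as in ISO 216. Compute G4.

Let G0's short side be w mm. w · w√2 = 0.32 m² = 320,000 mm², so w ≈ 475.7 mm and w√2 ≈ 672.7 mm → G0 = 476 × 673 mm.
G1: ⌊673/2⌋ × 476 = 336 × 476 mm
G2: ⌊476/2⌋ × 336 = 238 × 336 mm
G3: ⌊336/2⌋ × 238 = 168 × 238 mm
G4: ⌊238/2⌋ × 168 = 119 × 168 mm

119 × 168 mm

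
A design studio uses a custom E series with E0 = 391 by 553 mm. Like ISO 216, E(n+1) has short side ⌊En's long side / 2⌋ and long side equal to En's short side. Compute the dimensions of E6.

E1 = 276 × 391 mm (from E0 by 1 halving).
E2: ⌊391/2⌋ × 276 = 195 × 276 mm
E3: ⌊276/2⌋ × 195 = 138 × 195 mm
E4: ⌊195/2⌋ × 138 = 97 × 138 mm
E5: ⌊138/2⌋ × 97 = 69 × 97 mm
E6: ⌊97/2⌋ × 69 = 48 × 69 mm

48 × 69 mm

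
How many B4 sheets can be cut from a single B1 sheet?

B1 = 707 × 1000 mm; B4 = 250 × 353 mm.
Each halving step doubles the count; 3 steps from B1 to B4.
2^3 = 8.

8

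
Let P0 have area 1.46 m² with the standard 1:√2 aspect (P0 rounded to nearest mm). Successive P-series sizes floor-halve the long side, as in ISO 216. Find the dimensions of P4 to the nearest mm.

254 × 359 mm

Let P0's short side be w mm. w · w√2 = 1.46 m² = 1,460,000 mm², so w ≈ 1016.1 mm and w√2 ≈ 1436.9 mm → P0 = 1016 × 1437 mm.
P1: ⌊1437/2⌋ × 1016 = 718 × 1016 mm
P2: ⌊1016/2⌋ × 718 = 508 × 718 mm
P3: ⌊718/2⌋ × 508 = 359 × 508 mm
P4: ⌊508/2⌋ × 359 = 254 × 359 mm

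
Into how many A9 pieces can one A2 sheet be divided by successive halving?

128

A2 = 420 × 594 mm; A9 = 37 × 52 mm.
Each halving step doubles the count; 7 steps from A2 to A9.
2^7 = 128.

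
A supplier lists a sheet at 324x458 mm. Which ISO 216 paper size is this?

C3 (324 × 458 mm)

Aspect ratio 458/324 ≈ 1.414 — close to the ISO √2 ≈ 1.414.
In the C-series (envelope sizes, between A and B): C3 = 324 × 458 mm.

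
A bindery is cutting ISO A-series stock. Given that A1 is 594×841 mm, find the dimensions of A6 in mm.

A2: ⌊841/2⌋ × 594 = 420 × 594 mm
A3: ⌊594/2⌋ × 420 = 297 × 420 mm
A4: ⌊420/2⌋ × 297 = 210 × 297 mm
A5: ⌊297/2⌋ × 210 = 148 × 210 mm
A6: ⌊210/2⌋ × 148 = 105 × 148 mm

105 × 148 mm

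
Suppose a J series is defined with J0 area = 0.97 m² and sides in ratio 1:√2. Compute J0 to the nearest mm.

Let the short side be w mm. Then w · w√2 = 0.97 m² = 970,000 mm².
w² = 970,000/√2, so w ≈ 828.2 mm; long side = w√2 ≈ 1171.2 mm.

828 × 1171 mm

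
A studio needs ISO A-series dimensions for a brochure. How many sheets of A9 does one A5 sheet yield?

A5 = 148 × 210 mm; A9 = 37 × 52 mm.
Each halving step doubles the count; 4 steps from A5 to A9.
2^4 = 16.

16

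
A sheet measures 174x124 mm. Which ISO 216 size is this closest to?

B6 (125 × 176 mm)

Aspect ratio 174/124 ≈ 1.403 — close to the ISO √2 ≈ 1.414.
In the B-series (B0 = 1000 × 1414 mm): B6 = 125 × 176 mm.
Off by 3 mm total — nearest standard size.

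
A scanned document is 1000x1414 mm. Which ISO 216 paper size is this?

B0 (1000 × 1414 mm)

Aspect ratio 1414/1000 ≈ 1.414 — close to the ISO √2 ≈ 1.414.
In the B-series (B0 = 1000 × 1414 mm): B0 = 1000 × 1414 mm.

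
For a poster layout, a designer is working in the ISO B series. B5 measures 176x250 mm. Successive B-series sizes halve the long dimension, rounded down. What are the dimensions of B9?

B6: ⌊250/2⌋ × 176 = 125 × 176 mm
B7: ⌊176/2⌋ × 125 = 88 × 125 mm
B8: ⌊125/2⌋ × 88 = 62 × 88 mm
B9: ⌊88/2⌋ × 62 = 44 × 62 mm

44 × 62 mm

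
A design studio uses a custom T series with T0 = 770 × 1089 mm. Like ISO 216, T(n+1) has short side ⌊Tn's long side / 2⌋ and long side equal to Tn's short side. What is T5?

136 × 192 mm

T1: ⌊1089/2⌋ × 770 = 544 × 770 mm
T2: ⌊770/2⌋ × 544 = 385 × 544 mm
T3: ⌊544/2⌋ × 385 = 272 × 385 mm
T4: ⌊385/2⌋ × 272 = 192 × 272 mm
T5: ⌊272/2⌋ × 192 = 136 × 192 mm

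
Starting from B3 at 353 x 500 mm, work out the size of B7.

88 × 125 mm

B4: ⌊500/2⌋ × 353 = 250 × 353 mm
B5: ⌊353/2⌋ × 250 = 176 × 250 mm
B6: ⌊250/2⌋ × 176 = 125 × 176 mm
B7: ⌊176/2⌋ × 125 = 88 × 125 mm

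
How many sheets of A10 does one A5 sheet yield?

A5 = 148 × 210 mm; A10 = 26 × 37 mm.
Each halving step doubles the count; 5 steps from A5 to A10.
2^5 = 32.

32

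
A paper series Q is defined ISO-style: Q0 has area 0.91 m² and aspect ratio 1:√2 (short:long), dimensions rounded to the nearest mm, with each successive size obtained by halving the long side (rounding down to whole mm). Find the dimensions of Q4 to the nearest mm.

200 × 283 mm

Let Q0's short side be w mm. w · w√2 = 0.91 m² = 910,000 mm², so w ≈ 802.2 mm and w√2 ≈ 1134.4 mm → Q0 = 802 × 1134 mm.
Q1: ⌊1134/2⌋ × 802 = 567 × 802 mm
Q2: ⌊802/2⌋ × 567 = 401 × 567 mm
Q3: ⌊567/2⌋ × 401 = 283 × 401 mm
Q4: ⌊401/2⌋ × 283 = 200 × 283 mm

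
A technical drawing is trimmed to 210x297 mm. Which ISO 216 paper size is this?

A4 (210 × 297 mm)

Aspect ratio 297/210 ≈ 1.414 — close to the ISO √2 ≈ 1.414.
In the A-series (A0 area = 1 m²): A4 = 210 × 297 mm.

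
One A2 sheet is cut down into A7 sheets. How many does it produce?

A2 = 420 × 594 mm; A7 = 74 × 105 mm.
Each halving step doubles the count; 5 steps from A2 to A7.
2^5 = 32.

32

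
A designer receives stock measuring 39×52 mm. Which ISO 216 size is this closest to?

Aspect ratio 52/39 ≈ 1.333 (ISO target is √2 ≈ 1.414).
In the A-series (A0 area = 1 m²): A9 = 37 × 52 mm.
Off by 2 mm total — nearest standard size.

A9 (37 × 52 mm)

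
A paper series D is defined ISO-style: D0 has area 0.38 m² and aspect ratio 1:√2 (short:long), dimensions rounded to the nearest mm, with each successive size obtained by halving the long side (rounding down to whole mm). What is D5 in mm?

Let D0's short side be w mm. w · w√2 = 0.38 m² = 380,000 mm², so w ≈ 518.4 mm and w√2 ≈ 733.1 mm → D0 = 518 × 733 mm.
D1: ⌊733/2⌋ × 518 = 366 × 518 mm
D2: ⌊518/2⌋ × 366 = 259 × 366 mm
D3: ⌊366/2⌋ × 259 = 183 × 259 mm
D4: ⌊259/2⌋ × 183 = 129 × 183 mm
D5: ⌊183/2⌋ × 129 = 91 × 129 mm

91 × 129 mm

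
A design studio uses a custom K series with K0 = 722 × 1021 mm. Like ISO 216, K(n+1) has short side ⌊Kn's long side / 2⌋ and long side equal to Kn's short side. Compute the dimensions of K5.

K1 = 510 × 722 mm (from K0 by 1 halving).
K2: ⌊722/2⌋ × 510 = 361 × 510 mm
K3: ⌊510/2⌋ × 361 = 255 × 361 mm
K4: ⌊361/2⌋ × 255 = 180 × 255 mm
K5: ⌊255/2⌋ × 180 = 127 × 180 mm

127 × 180 mm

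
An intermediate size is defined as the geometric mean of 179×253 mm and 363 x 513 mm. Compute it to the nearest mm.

Short side: √(179 · 363) = √64977 ≈ 254.9 → 255 mm
Long side: √(253 · 513) = √129789 ≈ 360.3 → 360 mm

255 × 360 mm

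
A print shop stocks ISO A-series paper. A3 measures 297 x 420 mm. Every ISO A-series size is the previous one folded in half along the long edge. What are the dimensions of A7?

A4: ⌊420/2⌋ × 297 = 210 × 297 mm
A5: ⌊297/2⌋ × 210 = 148 × 210 mm
A6: ⌊210/2⌋ × 148 = 105 × 148 mm
A7: ⌊148/2⌋ × 105 = 74 × 105 mm

74 × 105 mm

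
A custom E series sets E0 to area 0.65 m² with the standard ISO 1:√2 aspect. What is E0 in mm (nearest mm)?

Let the short side be w mm. Then w · w√2 = 0.65 m² = 650,000 mm².
w² = 650,000/√2, so w ≈ 678.0 mm; long side = w√2 ≈ 958.8 mm.

678 × 959 mm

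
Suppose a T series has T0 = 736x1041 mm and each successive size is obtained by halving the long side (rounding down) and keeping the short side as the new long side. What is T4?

184 × 260 mm

T1 = 520 × 736 mm (from T0 by 1 halving).
T2: ⌊736/2⌋ × 520 = 368 × 520 mm
T3: ⌊520/2⌋ × 368 = 260 × 368 mm
T4: ⌊368/2⌋ × 260 = 184 × 260 mm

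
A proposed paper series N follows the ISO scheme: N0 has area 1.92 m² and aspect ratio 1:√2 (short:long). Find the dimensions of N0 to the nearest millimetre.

1165 × 1648 mm

Let the short side be w mm. Then w · w√2 = 1.92 m² = 1,920,000 mm².
w² = 1,920,000/√2, so w ≈ 1165.2 mm; long side = w√2 ≈ 1647.8 mm.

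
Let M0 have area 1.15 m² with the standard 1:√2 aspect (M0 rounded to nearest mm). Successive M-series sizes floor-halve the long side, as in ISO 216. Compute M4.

Let M0's short side be w mm. w · w√2 = 1.15 m² = 1,150,000 mm², so w ≈ 901.8 mm and w√2 ≈ 1275.3 mm → M0 = 902 × 1275 mm.
M1: ⌊1275/2⌋ × 902 = 637 × 902 mm
M2: ⌊902/2⌋ × 637 = 451 × 637 mm
M3: ⌊637/2⌋ × 451 = 318 × 451 mm
M4: ⌊451/2⌋ × 318 = 225 × 318 mm

225 × 318 mm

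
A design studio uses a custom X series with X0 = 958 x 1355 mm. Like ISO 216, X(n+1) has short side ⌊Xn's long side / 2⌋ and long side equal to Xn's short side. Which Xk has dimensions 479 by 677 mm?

X2

X0: 958 × 1355 mm
X1: 677 × 958 mm
X2: 479 × 677 mm
X3: 338 × 479 mm
→ matches X2.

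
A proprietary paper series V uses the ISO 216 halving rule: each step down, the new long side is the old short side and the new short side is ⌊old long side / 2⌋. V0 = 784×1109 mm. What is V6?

V1: ⌊1109/2⌋ × 784 = 554 × 784 mm
V2: ⌊784/2⌋ × 554 = 392 × 554 mm
V3: ⌊554/2⌋ × 392 = 277 × 392 mm
V4: ⌊392/2⌋ × 277 = 196 × 277 mm
V5: ⌊277/2⌋ × 196 = 138 × 196 mm
V6: ⌊196/2⌋ × 138 = 98 × 138 mm

98 × 138 mm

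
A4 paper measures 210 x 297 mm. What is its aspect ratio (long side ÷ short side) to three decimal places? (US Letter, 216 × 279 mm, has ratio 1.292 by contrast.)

297 / 210 = 1.414
Matches √2 ≈ 1.414 — the ISO 216 defining ratio.

1.414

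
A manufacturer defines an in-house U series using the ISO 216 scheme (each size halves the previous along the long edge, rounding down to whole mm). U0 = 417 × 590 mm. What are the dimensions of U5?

U1: ⌊590/2⌋ × 417 = 295 × 417 mm
U2: ⌊417/2⌋ × 295 = 208 × 295 mm
U3: ⌊295/2⌋ × 208 = 147 × 208 mm
U4: ⌊208/2⌋ × 147 = 104 × 147 mm
U5: ⌊147/2⌋ × 104 = 73 × 104 mm

73 × 104 mm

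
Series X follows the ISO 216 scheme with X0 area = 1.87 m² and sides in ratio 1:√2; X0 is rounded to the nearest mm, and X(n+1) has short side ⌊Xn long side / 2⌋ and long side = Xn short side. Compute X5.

Let X0's short side be w mm. w · w√2 = 1.87 m² = 1,870,000 mm², so w ≈ 1149.9 mm and w√2 ≈ 1626.2 mm → X0 = 1150 × 1626 mm.
X1: ⌊1626/2⌋ × 1150 = 813 × 1150 mm
X2: ⌊1150/2⌋ × 813 = 575 × 813 mm
X3: ⌊813/2⌋ × 575 = 406 × 575 mm
X4: ⌊575/2⌋ × 406 = 287 × 406 mm
X5: ⌊406/2⌋ × 287 = 203 × 287 mm

203 × 287 mm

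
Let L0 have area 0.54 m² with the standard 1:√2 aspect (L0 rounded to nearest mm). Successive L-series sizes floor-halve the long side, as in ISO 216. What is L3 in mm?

Let L0's short side be w mm. w · w√2 = 0.54 m² = 540,000 mm², so w ≈ 617.9 mm and w√2 ≈ 873.9 mm → L0 = 618 × 874 mm.
L1: ⌊874/2⌋ × 618 = 437 × 618 mm
L2: ⌊618/2⌋ × 437 = 309 × 437 mm
L3: ⌊437/2⌋ × 309 = 218 × 309 mm

218 × 309 mm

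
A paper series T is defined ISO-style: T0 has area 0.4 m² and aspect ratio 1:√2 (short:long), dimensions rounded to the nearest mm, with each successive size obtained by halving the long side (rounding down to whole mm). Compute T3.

188 × 266 mm

Let T0's short side be w mm. w · w√2 = 0.4 m² = 400,000 mm², so w ≈ 531.8 mm and w√2 ≈ 752.1 mm → T0 = 532 × 752 mm.
T1: ⌊752/2⌋ × 532 = 376 × 532 mm
T2: ⌊532/2⌋ × 376 = 266 × 376 mm
T3: ⌊376/2⌋ × 266 = 188 × 266 mm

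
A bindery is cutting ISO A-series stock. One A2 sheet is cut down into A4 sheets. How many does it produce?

Each ISO step halves the sheet: 1 × A2 → 2 × A3 → 4 × A4
From A2 to A4 is 2 halving steps: 2^2 = 4.

4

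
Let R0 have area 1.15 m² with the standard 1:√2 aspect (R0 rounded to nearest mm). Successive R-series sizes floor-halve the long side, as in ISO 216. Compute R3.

Let R0's short side be w mm. w · w√2 = 1.15 m² = 1,150,000 mm², so w ≈ 901.8 mm and w√2 ≈ 1275.3 mm → R0 = 902 × 1275 mm.
R1: ⌊1275/2⌋ × 902 = 637 × 902 mm
R2: ⌊902/2⌋ × 637 = 451 × 637 mm
R3: ⌊637/2⌋ × 451 = 318 × 451 mm

318 × 451 mm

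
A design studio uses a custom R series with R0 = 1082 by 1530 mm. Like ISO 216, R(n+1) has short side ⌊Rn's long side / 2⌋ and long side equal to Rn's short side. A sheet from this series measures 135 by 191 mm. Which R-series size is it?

R6

R0: 1082 × 1530 mm
R1: 765 × 1082 mm
R2: 541 × 765 mm
R3: 382 × 541 mm
R4: 270 × 382 mm
R5: 191 × 270 mm
R6: 135 × 191 mm
R7: 95 × 135 mm
→ matches R6.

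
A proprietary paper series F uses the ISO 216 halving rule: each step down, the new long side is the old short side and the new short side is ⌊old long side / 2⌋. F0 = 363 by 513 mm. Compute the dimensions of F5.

F1 = 256 × 363 mm (from F0 by 1 halving).
F2: ⌊363/2⌋ × 256 = 181 × 256 mm
F3: ⌊256/2⌋ × 181 = 128 × 181 mm
F4: ⌊181/2⌋ × 128 = 90 × 128 mm
F5: ⌊128/2⌋ × 90 = 64 × 90 mm

64 × 90 mm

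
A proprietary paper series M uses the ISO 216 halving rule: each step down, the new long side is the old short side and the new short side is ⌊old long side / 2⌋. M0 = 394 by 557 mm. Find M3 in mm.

139 × 197 mm

M1: ⌊557/2⌋ × 394 = 278 × 394 mm
M2: ⌊394/2⌋ × 278 = 197 × 278 mm
M3: ⌊278/2⌋ × 197 = 139 × 197 mm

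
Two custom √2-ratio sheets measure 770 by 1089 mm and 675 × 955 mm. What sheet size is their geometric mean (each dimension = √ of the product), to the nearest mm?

721 × 1020 mm

Short side: √(770 · 675) = √519750 ≈ 720.9 → 721 mm
Long side: √(1089 · 955) = √1039995 ≈ 1019.8 → 1020 mm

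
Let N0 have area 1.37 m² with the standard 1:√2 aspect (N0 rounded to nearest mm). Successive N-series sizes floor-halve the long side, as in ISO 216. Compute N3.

348 × 492 mm

Let N0's short side be w mm. w · w√2 = 1.37 m² = 1,370,000 mm², so w ≈ 984.2 mm and w√2 ≈ 1391.9 mm → N0 = 984 × 1392 mm.
N1: ⌊1392/2⌋ × 984 = 696 × 984 mm
N2: ⌊984/2⌋ × 696 = 492 × 696 mm
N3: ⌊696/2⌋ × 492 = 348 × 492 mm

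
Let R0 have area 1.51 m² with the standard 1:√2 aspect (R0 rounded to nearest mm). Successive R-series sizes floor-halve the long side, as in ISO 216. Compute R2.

516 × 730 mm

Let R0's short side be w mm. w · w√2 = 1.51 m² = 1,510,000 mm², so w ≈ 1033.3 mm and w√2 ≈ 1461.3 mm → R0 = 1033 × 1461 mm.
R1: ⌊1461/2⌋ × 1033 = 730 × 1033 mm
R2: ⌊1033/2⌋ × 730 = 516 × 730 mm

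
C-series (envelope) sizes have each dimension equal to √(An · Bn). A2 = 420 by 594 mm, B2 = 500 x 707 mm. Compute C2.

Short side: √(420 · 500) = √210000 ≈ 458.3 → 458 mm
Long side: √(594 · 707) = √419958 ≈ 648.0 → 648 mm

458 × 648 mm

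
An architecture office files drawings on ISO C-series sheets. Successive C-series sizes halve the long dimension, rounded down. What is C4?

C0 = 917 × 1297 mm (C0 is the geometric mean of A0 and B0, aspect 1:√2).
C1: ⌊1297/2⌋ × 917 = 648 × 917 mm
C2: ⌊917/2⌋ × 648 = 458 × 648 mm
C3: ⌊648/2⌋ × 458 = 324 × 458 mm
C4: ⌊458/2⌋ × 324 = 229 × 324 mm

229 × 324 mm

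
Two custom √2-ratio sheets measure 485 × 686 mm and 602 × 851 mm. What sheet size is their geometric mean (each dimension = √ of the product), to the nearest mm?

Short side: √(485 · 602) = √291970 ≈ 540.3 → 540 mm
Long side: √(686 · 851) = √583786 ≈ 764.1 → 764 mm

540 × 764 mm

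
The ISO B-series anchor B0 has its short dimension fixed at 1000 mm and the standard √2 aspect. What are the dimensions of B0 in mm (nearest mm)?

1000 × 1414 mm

Short side = 1000 mm; long side = 1000√2 ≈ 1414.2 mm.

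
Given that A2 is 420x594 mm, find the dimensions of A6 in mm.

105 × 148 mm

A3: ⌊594/2⌋ × 420 = 297 × 420 mm
A4: ⌊420/2⌋ × 297 = 210 × 297 mm
A5: ⌊297/2⌋ × 210 = 148 × 210 mm
A6: ⌊210/2⌋ × 148 = 105 × 148 mm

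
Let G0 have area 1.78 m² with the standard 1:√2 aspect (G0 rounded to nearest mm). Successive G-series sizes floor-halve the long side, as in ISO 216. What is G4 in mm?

Let G0's short side be w mm. w · w√2 = 1.78 m² = 1,780,000 mm², so w ≈ 1121.9 mm and w√2 ≈ 1586.6 mm → G0 = 1122 × 1587 mm.
G1: ⌊1587/2⌋ × 1122 = 793 × 1122 mm
G2: ⌊1122/2⌋ × 793 = 561 × 793 mm
G3: ⌊793/2⌋ × 561 = 396 × 561 mm
G4: ⌊561/2⌋ × 396 = 280 × 396 mm

280 × 396 mm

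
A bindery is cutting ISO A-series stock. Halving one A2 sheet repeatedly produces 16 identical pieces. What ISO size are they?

A6

16 = 2^4, so 4 halving steps.
A2 → A3 → … → A6 after 4 steps.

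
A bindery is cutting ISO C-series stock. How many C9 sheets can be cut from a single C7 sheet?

4

Each ISO step halves the sheet: 1 × C7 → 2 × C8 → 4 × C9
From C7 to C9 is 2 halving steps: 2^2 = 4.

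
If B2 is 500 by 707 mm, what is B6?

125 × 176 mm

B3: ⌊707/2⌋ × 500 = 353 × 500 mm
B4: ⌊500/2⌋ × 353 = 250 × 353 mm
B5: ⌊353/2⌋ × 250 = 176 × 250 mm
B6: ⌊250/2⌋ × 176 = 125 × 176 mm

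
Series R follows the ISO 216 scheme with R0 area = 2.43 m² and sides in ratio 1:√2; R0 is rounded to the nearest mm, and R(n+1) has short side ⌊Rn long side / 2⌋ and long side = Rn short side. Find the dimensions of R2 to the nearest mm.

655 × 927 mm

Let R0's short side be w mm. w · w√2 = 2.43 m² = 2,430,000 mm², so w ≈ 1310.8 mm and w√2 ≈ 1853.8 mm → R0 = 1311 × 1854 mm.
R1: ⌊1854/2⌋ × 1311 = 927 × 1311 mm
R2: ⌊1311/2⌋ × 927 = 655 × 927 mm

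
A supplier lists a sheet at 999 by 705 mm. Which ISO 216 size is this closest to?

Aspect ratio 999/705 ≈ 1.417 — close to the ISO √2 ≈ 1.414.
In the B-series (B0 = 1000 × 1414 mm): B1 = 707 × 1000 mm.
Off by 3 mm total — nearest standard size.

B1 (707 × 1000 mm)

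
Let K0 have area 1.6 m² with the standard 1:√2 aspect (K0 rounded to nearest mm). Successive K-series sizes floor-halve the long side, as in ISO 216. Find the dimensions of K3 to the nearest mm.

Let K0's short side be w mm. w · w√2 = 1.6 m² = 1,600,000 mm², so w ≈ 1063.7 mm and w√2 ≈ 1504.2 mm → K0 = 1064 × 1504 mm.
K1: ⌊1504/2⌋ × 1064 = 752 × 1064 mm
K2: ⌊1064/2⌋ × 752 = 532 × 752 mm
K3: ⌊752/2⌋ × 532 = 376 × 532 mm

376 × 532 mm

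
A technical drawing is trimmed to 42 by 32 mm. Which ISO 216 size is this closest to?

B10 (31 × 44 mm)

Aspect ratio 42/32 ≈ 1.312 (ISO target is √2 ≈ 1.414).
In the B-series (B0 = 1000 × 1414 mm): B10 = 31 × 44 mm.
Off by 3 mm total — nearest standard size.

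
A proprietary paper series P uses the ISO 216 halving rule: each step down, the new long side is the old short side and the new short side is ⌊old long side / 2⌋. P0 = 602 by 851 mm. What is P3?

P1: ⌊851/2⌋ × 602 = 425 × 602 mm
P2: ⌊602/2⌋ × 425 = 301 × 425 mm
P3: ⌊425/2⌋ × 301 = 212 × 301 mm

212 × 301 mm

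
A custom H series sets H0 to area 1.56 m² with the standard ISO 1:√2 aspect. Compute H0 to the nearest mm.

1050 × 1485 mm

Let the short side be w mm. Then w · w√2 = 1.56 m² = 1,560,000 mm².
w² = 1,560,000/√2, so w ≈ 1050.3 mm; long side = w√2 ≈ 1485.3 mm.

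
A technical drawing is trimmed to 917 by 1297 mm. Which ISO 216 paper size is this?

Aspect ratio 1297/917 ≈ 1.414 — close to the ISO √2 ≈ 1.414.
In the C-series (envelope sizes, between A and B): C0 = 917 × 1297 mm.

C0 (917 × 1297 mm)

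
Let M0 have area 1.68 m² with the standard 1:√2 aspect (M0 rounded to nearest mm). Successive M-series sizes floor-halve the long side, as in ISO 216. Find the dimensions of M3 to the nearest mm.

385 × 545 mm

Let M0's short side be w mm. w · w√2 = 1.68 m² = 1,680,000 mm², so w ≈ 1089.9 mm and w√2 ≈ 1541.4 mm → M0 = 1090 × 1541 mm.
M1: ⌊1541/2⌋ × 1090 = 770 × 1090 mm
M2: ⌊1090/2⌋ × 770 = 545 × 770 mm
M3: ⌊770/2⌋ × 545 = 385 × 545 mm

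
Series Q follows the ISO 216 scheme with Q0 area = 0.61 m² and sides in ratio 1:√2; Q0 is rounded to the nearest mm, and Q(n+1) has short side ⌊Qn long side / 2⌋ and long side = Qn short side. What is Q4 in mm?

Let Q0's short side be w mm. w · w√2 = 0.61 m² = 610,000 mm², so w ≈ 656.8 mm and w√2 ≈ 928.8 mm → Q0 = 657 × 929 mm.
Q1: ⌊929/2⌋ × 657 = 464 × 657 mm
Q2: ⌊657/2⌋ × 464 = 328 × 464 mm
Q3: ⌊464/2⌋ × 328 = 232 × 328 mm
Q4: ⌊328/2⌋ × 232 = 164 × 232 mm

164 × 232 mm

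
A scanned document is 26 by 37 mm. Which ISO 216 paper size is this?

A10 (26 × 37 mm)

Aspect ratio 37/26 ≈ 1.423 — close to the ISO √2 ≈ 1.414.
In the A-series (A0 area = 1 m²): A10 = 26 × 37 mm.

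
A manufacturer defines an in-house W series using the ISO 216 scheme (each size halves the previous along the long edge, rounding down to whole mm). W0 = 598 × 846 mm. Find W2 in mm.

299 × 423 mm

W1: ⌊846/2⌋ × 598 = 423 × 598 mm
W2: ⌊598/2⌋ × 423 = 299 × 423 mm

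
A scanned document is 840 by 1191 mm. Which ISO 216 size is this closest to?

A0 (841 × 1189 mm)

Aspect ratio 1191/840 ≈ 1.418 — close to the ISO √2 ≈ 1.414.
In the A-series (A0 area = 1 m²): A0 = 841 × 1189 mm.
Off by 3 mm total — nearest standard size.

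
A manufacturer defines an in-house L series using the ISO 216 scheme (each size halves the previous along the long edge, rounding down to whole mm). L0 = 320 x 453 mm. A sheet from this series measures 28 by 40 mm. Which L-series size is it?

L7

L0: 320 × 453 mm
L1: 226 × 320 mm
L2: 160 × 226 mm
L3: 113 × 160 mm
L4: 80 × 113 mm
L5: 56 × 80 mm
L6: 40 × 56 mm
L7: 28 × 40 mm
L8: 20 × 28 mm
→ matches L7.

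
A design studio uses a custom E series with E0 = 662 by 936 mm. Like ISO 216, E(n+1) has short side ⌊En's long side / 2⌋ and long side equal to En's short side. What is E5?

117 × 165 mm

E1: ⌊936/2⌋ × 662 = 468 × 662 mm
E2: ⌊662/2⌋ × 468 = 331 × 468 mm
E3: ⌊468/2⌋ × 331 = 234 × 331 mm
E4: ⌊331/2⌋ × 234 = 165 × 234 mm
E5: ⌊234/2⌋ × 165 = 117 × 165 mm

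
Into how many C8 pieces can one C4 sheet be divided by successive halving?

Each ISO step halves the sheet: 1 × C4 → 2 × C5 → 4 × C6 → 8 × C7 → …
From C4 to C8 is 4 halving steps: 2^4 = 16.

16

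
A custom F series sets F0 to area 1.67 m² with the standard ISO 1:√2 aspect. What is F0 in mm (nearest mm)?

1087 × 1537 mm

Let the short side be w mm. Then w · w√2 = 1.67 m² = 1,670,000 mm².
w² = 1,670,000/√2, so w ≈ 1086.7 mm; long side = w√2 ≈ 1536.8 mm.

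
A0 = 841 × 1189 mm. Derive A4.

210 × 297 mm

A1: ⌊1189/2⌋ × 841 = 594 × 841 mm
A2: ⌊841/2⌋ × 594 = 420 × 594 mm
A3: ⌊594/2⌋ × 420 = 297 × 420 mm
A4: ⌊420/2⌋ × 297 = 210 × 297 mm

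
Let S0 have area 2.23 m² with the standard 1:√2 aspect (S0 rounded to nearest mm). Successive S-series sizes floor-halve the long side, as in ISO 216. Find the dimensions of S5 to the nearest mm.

222 × 314 mm

Let S0's short side be w mm. w · w√2 = 2.23 m² = 2,230,000 mm², so w ≈ 1255.7 mm and w√2 ≈ 1775.9 mm → S0 = 1256 × 1776 mm.
S1: ⌊1776/2⌋ × 1256 = 888 × 1256 mm
S2: ⌊1256/2⌋ × 888 = 628 × 888 mm
S3: ⌊888/2⌋ × 628 = 444 × 628 mm
S4: ⌊628/2⌋ × 444 = 314 × 444 mm
S5: ⌊444/2⌋ × 314 = 222 × 314 mm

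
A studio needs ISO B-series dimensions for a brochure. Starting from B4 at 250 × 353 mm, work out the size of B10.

B5: ⌊353/2⌋ × 250 = 176 × 250 mm
B6: ⌊250/2⌋ × 176 = 125 × 176 mm
B7: ⌊176/2⌋ × 125 = 88 × 125 mm
B8: ⌊125/2⌋ × 88 = 62 × 88 mm
B9: ⌊88/2⌋ × 62 = 44 × 62 mm
B10: ⌊62/2⌋ × 44 = 31 × 44 mm

31 × 44 mm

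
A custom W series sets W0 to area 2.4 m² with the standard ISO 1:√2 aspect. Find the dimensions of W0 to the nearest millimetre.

1303 × 1842 mm

Let the short side be w mm. Then w · w√2 = 2.4 m² = 2,400,000 mm².
w² = 2,400,000/√2, so w ≈ 1302.7 mm; long side = w√2 ≈ 1842.3 mm.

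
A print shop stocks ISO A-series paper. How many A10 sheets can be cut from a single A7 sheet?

Each ISO step halves the sheet: 1 × A7 → 2 × A8 → 4 × A9 → 8 × A10
From A7 to A10 is 3 halving steps: 2^3 = 8.

8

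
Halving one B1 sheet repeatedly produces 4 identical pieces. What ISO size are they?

B3

4 = 2^2, so 2 halving steps.
B1 → B2 → … → B3 after 2 steps.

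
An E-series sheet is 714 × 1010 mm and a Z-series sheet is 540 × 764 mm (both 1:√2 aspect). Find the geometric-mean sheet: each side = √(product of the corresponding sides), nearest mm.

621 × 878 mm

Short side: √(714 · 540) = √385560 ≈ 620.9 → 621 mm
Long side: √(1010 · 764) = √771640 ≈ 878.4 → 878 mm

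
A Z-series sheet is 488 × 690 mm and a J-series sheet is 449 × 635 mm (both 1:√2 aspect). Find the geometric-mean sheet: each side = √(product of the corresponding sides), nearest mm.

468 × 662 mm

Short side: √(488 · 449) = √219112 ≈ 468.1 → 468 mm
Long side: √(690 · 635) = √438150 ≈ 661.9 → 662 mm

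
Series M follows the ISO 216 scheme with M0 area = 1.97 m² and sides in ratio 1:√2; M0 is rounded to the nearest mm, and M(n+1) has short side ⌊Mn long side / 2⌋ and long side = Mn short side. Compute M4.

Let M0's short side be w mm. w · w√2 = 1.97 m² = 1,970,000 mm², so w ≈ 1180.3 mm and w√2 ≈ 1669.1 mm → M0 = 1180 × 1669 mm.
M1: ⌊1669/2⌋ × 1180 = 834 × 1180 mm
M2: ⌊1180/2⌋ × 834 = 590 × 834 mm
M3: ⌊834/2⌋ × 590 = 417 × 590 mm
M4: ⌊590/2⌋ × 417 = 295 × 417 mm

295 × 417 mm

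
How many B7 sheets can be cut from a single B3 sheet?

16

B3 = 353 × 500 mm; B7 = 88 × 125 mm.
Each halving step doubles the count; 4 steps from B3 to B7.
2^4 = 16.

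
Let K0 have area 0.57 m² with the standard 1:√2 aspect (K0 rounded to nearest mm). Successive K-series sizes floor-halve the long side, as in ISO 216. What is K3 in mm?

224 × 317 mm

Let K0's short side be w mm. w · w√2 = 0.57 m² = 570,000 mm², so w ≈ 634.9 mm and w√2 ≈ 897.8 mm → K0 = 635 × 898 mm.
K1: ⌊898/2⌋ × 635 = 449 × 635 mm
K2: ⌊635/2⌋ × 449 = 317 × 449 mm
K3: ⌊449/2⌋ × 317 = 224 × 317 mm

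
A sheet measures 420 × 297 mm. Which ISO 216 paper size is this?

A3 (297 × 420 mm)

Aspect ratio 420/297 ≈ 1.414 — close to the ISO √2 ≈ 1.414.
In the A-series (A0 area = 1 m²): A3 = 297 × 420 mm.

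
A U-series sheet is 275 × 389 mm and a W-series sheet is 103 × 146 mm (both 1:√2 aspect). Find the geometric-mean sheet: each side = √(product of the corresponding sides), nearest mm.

Short side: √(275 · 103) = √28325 ≈ 168.3 → 168 mm
Long side: √(389 · 146) = √56794 ≈ 238.3 → 238 mm

168 × 238 mm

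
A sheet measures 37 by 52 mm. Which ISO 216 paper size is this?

Aspect ratio 52/37 ≈ 1.405 — close to the ISO √2 ≈ 1.414.
In the A-series (A0 area = 1 m²): A9 = 37 × 52 mm.

A9 (37 × 52 mm)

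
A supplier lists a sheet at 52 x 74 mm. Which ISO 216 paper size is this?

Aspect ratio 74/52 ≈ 1.423 — close to the ISO √2 ≈ 1.414.
In the A-series (A0 area = 1 m²): A8 = 52 × 74 mm.

A8 (52 × 74 mm)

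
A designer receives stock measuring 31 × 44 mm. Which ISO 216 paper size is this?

Aspect ratio 44/31 ≈ 1.419 — close to the ISO √2 ≈ 1.414.
In the B-series (B0 = 1000 × 1414 mm): B10 = 31 × 44 mm.

B10 (31 × 44 mm)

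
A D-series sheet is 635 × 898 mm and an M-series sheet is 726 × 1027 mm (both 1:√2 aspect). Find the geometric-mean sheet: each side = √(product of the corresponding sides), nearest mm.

679 × 960 mm

Short side: √(635 · 726) = √461010 ≈ 679.0 → 679 mm
Long side: √(898 · 1027) = √922246 ≈ 960.3 → 960 mm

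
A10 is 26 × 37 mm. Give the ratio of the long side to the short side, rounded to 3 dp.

1.423

37 / 26 = 1.423
ISO 216 targets √2 ≈ 1.414; the +0.009 deviation is from mm rounding.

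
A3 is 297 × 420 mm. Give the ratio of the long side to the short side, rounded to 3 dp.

1.414

420 / 297 = 1.414
Matches √2 ≈ 1.414 — the ISO 216 defining ratio.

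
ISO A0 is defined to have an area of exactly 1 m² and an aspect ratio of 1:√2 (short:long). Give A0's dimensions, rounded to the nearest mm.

Let the short side be w mm. Then the long side is w√2 and w · w√2 = 10⁶ mm².
w² = 10⁶/√2, so w = 1000 / 2^(1/4) ≈ 840.9 mm; long side = 1000 · 2^(1/4) ≈ 1189.2 mm.

841 × 1189 mm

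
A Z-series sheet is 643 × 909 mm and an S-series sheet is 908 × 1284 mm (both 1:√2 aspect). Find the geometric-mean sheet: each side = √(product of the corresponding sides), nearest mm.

764 × 1080 mm

Short side: √(643 · 908) = √583844 ≈ 764.1 → 764 mm
Long side: √(909 · 1284) = √1167156 ≈ 1080.3 → 1080 mm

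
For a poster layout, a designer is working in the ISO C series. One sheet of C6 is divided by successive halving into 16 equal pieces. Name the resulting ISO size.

16 = 2^4, so 4 halving steps.
C6 → C7 → … → C10 after 4 steps.

C10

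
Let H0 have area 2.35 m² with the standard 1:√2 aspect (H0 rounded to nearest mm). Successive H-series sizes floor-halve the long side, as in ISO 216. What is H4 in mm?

Let H0's short side be w mm. w · w√2 = 2.35 m² = 2,350,000 mm², so w ≈ 1289.1 mm and w√2 ≈ 1823.0 mm → H0 = 1289 × 1823 mm.
H1: ⌊1823/2⌋ × 1289 = 911 × 1289 mm
H2: ⌊1289/2⌋ × 911 = 644 × 911 mm
H3: ⌊911/2⌋ × 644 = 455 × 644 mm
H4: ⌊644/2⌋ × 455 = 322 × 455 mm

322 × 455 mm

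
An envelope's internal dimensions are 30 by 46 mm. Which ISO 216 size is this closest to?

Aspect ratio 46/30 ≈ 1.533 (ISO target is √2 ≈ 1.414).
In the B-series (B0 = 1000 × 1414 mm): B10 = 31 × 44 mm.
Off by 3 mm total — nearest standard size.

B10 (31 × 44 mm)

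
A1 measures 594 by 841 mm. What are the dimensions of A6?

105 × 148 mm

A2: ⌊841/2⌋ × 594 = 420 × 594 mm
A3: ⌊594/2⌋ × 420 = 297 × 420 mm
A4: ⌊420/2⌋ × 297 = 210 × 297 mm
A5: ⌊297/2⌋ × 210 = 148 × 210 mm
A6: ⌊210/2⌋ × 148 = 105 × 148 mm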